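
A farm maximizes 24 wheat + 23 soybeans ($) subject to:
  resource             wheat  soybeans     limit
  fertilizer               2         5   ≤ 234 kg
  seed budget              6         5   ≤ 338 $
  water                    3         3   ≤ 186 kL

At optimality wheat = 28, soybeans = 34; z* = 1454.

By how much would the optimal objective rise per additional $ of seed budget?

Binding: seed budget and water. Non-binding: fertilizer (8 unused).
Since fertilizer is not tight, its dual is 0.
The binding rows give the dual system: 6·y_seed budget + 3·y_water = 24 and 5·y_seed budget + 3·y_water = 23.
This yields shadow prices y_seed budget = 1, y_water = 6.
Shadow price of seed budget = 1.

1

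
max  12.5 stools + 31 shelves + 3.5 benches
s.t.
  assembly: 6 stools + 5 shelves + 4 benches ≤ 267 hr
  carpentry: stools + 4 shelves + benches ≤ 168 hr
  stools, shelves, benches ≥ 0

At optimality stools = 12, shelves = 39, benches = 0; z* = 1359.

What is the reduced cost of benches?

-7

At the optimum: assembly uses 267 of 267 (binding); carpentry uses 168 of 168 (binding).
The binding rows give the dual system: 6·y_assembly + 1·y_carpentry = 12.5 and 5·y_assembly + 4·y_carpentry = 31.
→ y_assembly = 1 and y_carpentry = 6.5.
Reduced cost of benches: c₃ − yᵀa₃ = 3.5 − (1·4 + 6.5·1) = 3.5 − 10.5 = -7.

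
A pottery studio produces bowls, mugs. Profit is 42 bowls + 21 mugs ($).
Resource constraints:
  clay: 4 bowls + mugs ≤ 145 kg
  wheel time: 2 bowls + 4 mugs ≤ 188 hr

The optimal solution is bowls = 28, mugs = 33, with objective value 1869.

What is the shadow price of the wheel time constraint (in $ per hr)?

3

Both clay and wheel time are binding at x*.
The binding rows give the dual system: 4·y_clay + 2·y_wheel time = 42 and 1·y_clay + 4·y_wheel time = 21.
This yields shadow prices y_clay = 9, y_wheel time = 3.
Shadow price of wheel time = 3.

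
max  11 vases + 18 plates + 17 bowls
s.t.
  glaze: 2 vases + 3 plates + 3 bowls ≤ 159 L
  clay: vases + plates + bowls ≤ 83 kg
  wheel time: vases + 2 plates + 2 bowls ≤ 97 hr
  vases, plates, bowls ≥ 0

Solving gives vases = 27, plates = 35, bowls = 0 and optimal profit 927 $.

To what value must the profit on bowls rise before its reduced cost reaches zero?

18

At the optimum: glaze uses 159 of 159 (binding); clay uses 62 of 83 (slack = 21); wheel time uses 97 of 97 (binding).
By complementary slackness, y = 0 for the non-binding constraint.
From A_Bᵀ y = c: 2·y_glaze + 1·y_wheel time = 11; 3·y_glaze + 2·y_wheel time = 18.
→ y_glaze = 4 and y_wheel time = 3.
bowls enters the basis when its profit ≥ yᵀa₃ = 4·3 + 3·2 = 18.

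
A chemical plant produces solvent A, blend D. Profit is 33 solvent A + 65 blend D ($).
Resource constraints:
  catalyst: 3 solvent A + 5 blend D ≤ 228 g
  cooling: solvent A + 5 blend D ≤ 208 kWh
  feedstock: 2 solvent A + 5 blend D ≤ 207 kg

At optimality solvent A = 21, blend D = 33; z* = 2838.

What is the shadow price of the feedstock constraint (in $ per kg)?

6

Binding: catalyst and feedstock. Non-binding: cooling (22 unused).
Since cooling is not tight, its dual is 0.
From A_Bᵀ y = c: 3·y_catalyst + 2·y_feedstock = 33; 5·y_catalyst + 5·y_feedstock = 65.
This yields shadow prices y_catalyst = 7, y_feedstock = 6.
Shadow price of feedstock = 6.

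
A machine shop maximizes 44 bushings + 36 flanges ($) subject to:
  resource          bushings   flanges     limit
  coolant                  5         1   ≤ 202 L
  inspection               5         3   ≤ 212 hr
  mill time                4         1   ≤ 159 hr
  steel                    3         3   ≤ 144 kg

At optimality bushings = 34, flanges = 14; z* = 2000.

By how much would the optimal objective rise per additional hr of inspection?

4

Check each constraint at x*: coolant 184/202 (slack 18); inspection 212/212 (tight); mill time 150/159 (slack 9); steel 144/144 (tight).
Slack constraints have shadow price 0 (complementary slackness).
From A_Bᵀ y = c: 5·y_inspection + 3·y_steel = 44; 3·y_inspection + 3·y_steel = 36.
This yields shadow prices y_inspection = 4, y_steel = 8.
Shadow price of inspection = 4.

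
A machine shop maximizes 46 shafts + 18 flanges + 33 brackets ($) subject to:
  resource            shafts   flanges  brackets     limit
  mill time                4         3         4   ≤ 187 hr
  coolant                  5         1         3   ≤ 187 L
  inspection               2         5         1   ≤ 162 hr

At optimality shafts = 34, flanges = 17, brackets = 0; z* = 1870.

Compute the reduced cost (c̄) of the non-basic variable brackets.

Check each constraint at x*: mill time 187/187 (tight); coolant 187/187 (tight); inspection 153/162 (slack 9).
Since inspection is not tight, its dual is 0.
From A_Bᵀ y = c: 4·y_mill time + 5·y_coolant = 46; 3·y_mill time + 1·y_coolant = 18.
→ y_mill time = 4 and y_coolant = 6.
Reduced cost of brackets: c₃ − yᵀa₃ = 33 − (4·4 + 6·3) = 33 − 34 = -1.

-1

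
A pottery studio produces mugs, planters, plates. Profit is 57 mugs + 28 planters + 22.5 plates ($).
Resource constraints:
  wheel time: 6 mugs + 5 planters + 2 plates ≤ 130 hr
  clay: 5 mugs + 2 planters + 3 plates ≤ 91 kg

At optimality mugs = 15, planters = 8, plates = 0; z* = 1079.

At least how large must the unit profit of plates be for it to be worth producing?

31

Both wheel time and clay are binding at x*.
The binding rows give the dual system: 6·y_wheel time + 5·y_clay = 57 and 5·y_wheel time + 2·y_clay = 28.
→ y_wheel time = 2 and y_clay = 9.
plates enters the basis when its profit ≥ yᵀa₃ = 2·2 + 9·3 = 31.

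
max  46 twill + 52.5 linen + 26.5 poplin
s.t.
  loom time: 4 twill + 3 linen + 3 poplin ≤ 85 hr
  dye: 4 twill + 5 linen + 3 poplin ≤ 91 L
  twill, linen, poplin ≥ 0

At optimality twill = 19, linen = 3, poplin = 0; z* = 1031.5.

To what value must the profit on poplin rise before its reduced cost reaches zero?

34.5

At the optimum: loom time uses 85 of 85 (binding); dye uses 91 of 91 (binding).
From A_Bᵀ y = c: 4·y_loom time + 4·y_dye = 46; 3·y_loom time + 5·y_dye = 52.5.
Solving: y_loom time = 2.5, y_dye = 9.
poplin enters the basis when its profit ≥ yᵀa₃ = 2.5·3 + 9·3 = 34.5.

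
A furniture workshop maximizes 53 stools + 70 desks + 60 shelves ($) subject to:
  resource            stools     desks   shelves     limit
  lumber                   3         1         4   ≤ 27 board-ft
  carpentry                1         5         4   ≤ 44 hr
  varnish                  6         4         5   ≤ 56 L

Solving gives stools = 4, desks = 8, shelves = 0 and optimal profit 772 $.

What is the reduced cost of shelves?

At the optimum: lumber uses 20 of 27 (slack = 7); carpentry uses 44 of 44 (binding); varnish uses 56 of 56 (binding).
Slack constraints have shadow price 0 (complementary slackness).
Dual feasibility on the basic columns requires 1·y_carpentry + 6·y_varnish = 53, 5·y_carpentry + 4·y_varnish = 70.
→ y_carpentry = 8 and y_varnish = 7.5.
Reduced cost of shelves: c₃ − yᵀa₃ = 60 − (8·4 + 7.5·5) = 60 − 69.5 = -9.5.

-9.5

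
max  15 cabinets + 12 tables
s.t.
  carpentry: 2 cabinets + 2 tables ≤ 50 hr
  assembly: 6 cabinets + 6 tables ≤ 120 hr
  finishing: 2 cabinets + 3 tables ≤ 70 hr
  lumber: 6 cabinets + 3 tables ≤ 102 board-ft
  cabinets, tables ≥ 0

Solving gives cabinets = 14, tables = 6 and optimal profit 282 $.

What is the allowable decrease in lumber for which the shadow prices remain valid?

Binding constraints: assembly, lumber. The basis is B = [[6,6],[6,3]] with det -18.
Per unit decrease in lumber, x* moves by d = (-0.3333, 0.3333).
The basis stays optimal until cabinets reaches 0; allowable decrease = 42 board-ft.

42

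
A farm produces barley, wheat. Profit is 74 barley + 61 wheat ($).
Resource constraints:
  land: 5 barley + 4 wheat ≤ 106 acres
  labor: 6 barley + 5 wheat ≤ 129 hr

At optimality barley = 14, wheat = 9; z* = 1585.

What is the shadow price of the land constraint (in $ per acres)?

4

Check each constraint at x*: land 106/106 (tight); labor 129/129 (tight).
The binding rows give the dual system: 5·y_land + 6·y_labor = 74 and 4·y_land + 5·y_labor = 61.
Solving: y_land = 4, y_labor = 9.
Shadow price of land = 4.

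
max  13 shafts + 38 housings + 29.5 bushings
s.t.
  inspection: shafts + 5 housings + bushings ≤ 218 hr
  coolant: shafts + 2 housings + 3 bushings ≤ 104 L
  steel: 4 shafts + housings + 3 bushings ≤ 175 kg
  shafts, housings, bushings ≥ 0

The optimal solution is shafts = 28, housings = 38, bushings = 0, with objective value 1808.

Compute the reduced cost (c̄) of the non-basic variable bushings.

-1.5

At the optimum: inspection uses 218 of 218 (binding); coolant uses 104 of 104 (binding); steel uses 150 of 175 (slack = 25).
By complementary slackness, y = 0 for the non-binding constraint.
From A_Bᵀ y = c: 1·y_inspection + 1·y_coolant = 13; 5·y_inspection + 2·y_coolant = 38.
Solving: y_inspection = 4, y_coolant = 9.
Reduced cost of bushings: c₃ − yᵀa₃ = 29.5 − (4·1 + 9·3) = 29.5 − 31 = -1.5.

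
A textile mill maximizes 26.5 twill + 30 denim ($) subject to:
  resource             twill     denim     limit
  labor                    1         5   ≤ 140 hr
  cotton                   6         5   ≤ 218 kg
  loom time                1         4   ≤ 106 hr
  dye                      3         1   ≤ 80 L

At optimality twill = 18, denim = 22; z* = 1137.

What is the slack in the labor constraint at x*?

12

labor used = 1·18 + 5·22 = 128; slack = 140 − 128 = 12.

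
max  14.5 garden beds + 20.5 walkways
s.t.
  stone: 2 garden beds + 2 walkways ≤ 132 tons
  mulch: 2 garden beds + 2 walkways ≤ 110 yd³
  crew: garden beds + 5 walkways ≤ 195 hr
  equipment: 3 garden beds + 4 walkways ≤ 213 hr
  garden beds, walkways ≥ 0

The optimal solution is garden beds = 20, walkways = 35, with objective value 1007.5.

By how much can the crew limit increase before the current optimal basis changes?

Binding constraints: mulch, crew. The basis is B = [[2,2],[1,5]] with det 8.
Per unit increase in crew, x* moves by d = (-0.25, 0.25).
The basis stays optimal until equipment becomes binding; allowable increase = 52 hr.

52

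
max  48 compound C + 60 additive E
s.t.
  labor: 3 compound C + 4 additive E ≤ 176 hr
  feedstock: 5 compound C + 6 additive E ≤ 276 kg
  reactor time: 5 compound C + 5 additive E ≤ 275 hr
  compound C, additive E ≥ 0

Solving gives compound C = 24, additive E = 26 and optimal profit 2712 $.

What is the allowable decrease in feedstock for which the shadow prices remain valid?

12

Binding constraints: labor, feedstock. The basis is B = [[3,4],[5,6]] with det -2.
Per unit decrease in feedstock, x* moves by d = (-2, 1.5).
The basis stays optimal until compound C reaches 0; allowable decrease = 12 kg.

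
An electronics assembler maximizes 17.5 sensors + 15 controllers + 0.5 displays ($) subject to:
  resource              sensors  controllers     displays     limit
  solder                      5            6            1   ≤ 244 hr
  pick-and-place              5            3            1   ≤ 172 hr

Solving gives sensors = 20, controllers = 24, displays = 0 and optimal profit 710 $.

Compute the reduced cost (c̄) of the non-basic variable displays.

-3

Both solder and pick-and-place are binding at x*.
From A_Bᵀ y = c: 5·y_solder + 5·y_pick-and-place = 17.5; 6·y_solder + 3·y_pick-and-place = 15.
This yields shadow prices y_solder = 1.5, y_pick-and-place = 2.
Reduced cost of displays: c₃ − yᵀa₃ = 0.5 − (1.5·1 + 2·1) = 0.5 − 3.5 = -3.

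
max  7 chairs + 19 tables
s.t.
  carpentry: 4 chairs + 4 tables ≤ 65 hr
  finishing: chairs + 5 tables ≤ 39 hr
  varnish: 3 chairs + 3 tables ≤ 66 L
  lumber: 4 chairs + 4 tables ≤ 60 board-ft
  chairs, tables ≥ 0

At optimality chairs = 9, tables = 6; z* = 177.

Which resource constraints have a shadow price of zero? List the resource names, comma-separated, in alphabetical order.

carpentry, varnish

carpentry: 60/65 (slack 5)
finishing: 39/39 (binding)
varnish: 45/66 (slack 21)
lumber: 60/60 (binding)
By complementary slackness, a constraint with positive slack has shadow price 0 → carpentry, varnish.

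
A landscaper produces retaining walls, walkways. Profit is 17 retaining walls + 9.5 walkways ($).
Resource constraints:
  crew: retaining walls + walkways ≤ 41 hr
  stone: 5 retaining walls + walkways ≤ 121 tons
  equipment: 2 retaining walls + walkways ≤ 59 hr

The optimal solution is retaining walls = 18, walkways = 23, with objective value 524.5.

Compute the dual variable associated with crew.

Check each constraint at x*: crew 41/41 (tight); stone 113/121 (slack 8); equipment 59/59 (tight).
Slack constraints have shadow price 0 (complementary slackness).
From A_Bᵀ y = c: 1·y_crew + 2·y_equipment = 17; 1·y_crew + 1·y_equipment = 9.5.
This yields shadow prices y_crew = 2, y_equipment = 7.5.
Shadow price of crew = 2.

2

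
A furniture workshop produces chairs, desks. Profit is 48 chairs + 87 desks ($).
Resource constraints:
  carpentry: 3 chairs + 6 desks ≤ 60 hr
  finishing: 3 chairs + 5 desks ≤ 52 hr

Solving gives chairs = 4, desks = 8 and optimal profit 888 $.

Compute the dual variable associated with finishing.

9

Check each constraint at x*: carpentry 60/60 (tight); finishing 52/52 (tight).
From A_Bᵀ y = c: 3·y_carpentry + 3·y_finishing = 48; 6·y_carpentry + 5·y_finishing = 87.
→ y_carpentry = 7 and y_finishing = 9.
Shadow price of finishing = 9.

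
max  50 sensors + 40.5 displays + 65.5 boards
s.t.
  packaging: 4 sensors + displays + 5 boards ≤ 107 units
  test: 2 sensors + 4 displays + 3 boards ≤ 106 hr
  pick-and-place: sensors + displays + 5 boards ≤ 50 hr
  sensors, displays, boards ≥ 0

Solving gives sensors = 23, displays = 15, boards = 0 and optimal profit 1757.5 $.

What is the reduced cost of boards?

-1

Binding: packaging and test. Non-binding: pick-and-place (12 unused).
Slack constraints have shadow price 0 (complementary slackness).
From A_Bᵀ y = c: 4·y_packaging + 2·y_test = 50; 1·y_packaging + 4·y_test = 40.5.
→ y_packaging = 8.5 and y_test = 8.
Reduced cost of boards: c₃ − yᵀa₃ = 65.5 − (8.5·5 + 8·3) = 65.5 − 66.5 = -1.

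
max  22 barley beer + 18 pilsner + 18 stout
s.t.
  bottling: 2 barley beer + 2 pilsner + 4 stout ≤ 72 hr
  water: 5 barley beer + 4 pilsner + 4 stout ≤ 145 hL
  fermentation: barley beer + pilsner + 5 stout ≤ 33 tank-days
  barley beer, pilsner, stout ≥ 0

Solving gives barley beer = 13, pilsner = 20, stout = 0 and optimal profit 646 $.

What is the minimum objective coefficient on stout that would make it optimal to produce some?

Binding: water and fermentation. Non-binding: bottling (6 unused).
By complementary slackness, y = 0 for the non-binding constraint.
From A_Bᵀ y = c: 5·y_water + 1·y_fermentation = 22; 4·y_water + 1·y_fermentation = 18.
Solving: y_water = 4, y_fermentation = 2.
stout enters the basis when its profit ≥ yᵀa₃ = 4·4 + 2·5 = 26.

26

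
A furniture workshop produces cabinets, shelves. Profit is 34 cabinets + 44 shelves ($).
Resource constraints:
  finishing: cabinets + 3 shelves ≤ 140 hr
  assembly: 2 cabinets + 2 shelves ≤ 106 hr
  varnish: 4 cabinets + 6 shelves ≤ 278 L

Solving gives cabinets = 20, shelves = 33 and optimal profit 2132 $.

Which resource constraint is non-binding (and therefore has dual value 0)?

finishing

finishing: 119/140 (slack 21)
assembly: 106/106 (binding)
varnish: 278/278 (binding)
By complementary slackness, a constraint with positive slack has shadow price 0 → finishing.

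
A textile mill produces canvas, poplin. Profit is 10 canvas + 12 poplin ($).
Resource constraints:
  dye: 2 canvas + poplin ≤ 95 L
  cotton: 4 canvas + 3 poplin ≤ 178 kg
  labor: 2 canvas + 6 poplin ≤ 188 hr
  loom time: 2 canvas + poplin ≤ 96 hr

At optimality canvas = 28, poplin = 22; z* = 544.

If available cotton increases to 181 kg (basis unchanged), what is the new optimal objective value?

At the optimum: dye uses 78 of 95 (slack = 17); cotton uses 178 of 178 (binding); labor uses 188 of 188 (binding); loom time uses 78 of 96 (slack = 18).
Since dye, loom time are not tight, their duals are 0.
From A_Bᵀ y = c: 4·y_cotton + 2·y_labor = 10; 3·y_cotton + 6·y_labor = 12.
→ y_cotton = 2 and y_labor = 1.
Δz = y_cotton·Δb = 2 × (3) = 6, so new z* = 544 + 6 = 550.

550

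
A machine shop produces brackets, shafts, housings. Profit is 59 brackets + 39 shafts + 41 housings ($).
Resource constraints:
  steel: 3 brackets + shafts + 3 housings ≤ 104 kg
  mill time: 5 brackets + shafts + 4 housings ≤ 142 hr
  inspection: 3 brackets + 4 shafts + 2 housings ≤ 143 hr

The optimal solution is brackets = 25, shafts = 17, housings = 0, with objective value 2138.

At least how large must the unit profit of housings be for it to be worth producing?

44

Check each constraint at x*: steel 92/104 (slack 12); mill time 142/142 (tight); inspection 143/143 (tight).
Since steel is not tight, its dual is 0.
From A_Bᵀ y = c: 5·y_mill time + 3·y_inspection = 59; 1·y_mill time + 4·y_inspection = 39.
→ y_mill time = 7 and y_inspection = 8.
housings enters the basis when its profit ≥ yᵀa₃ = 7·4 + 8·2 = 44.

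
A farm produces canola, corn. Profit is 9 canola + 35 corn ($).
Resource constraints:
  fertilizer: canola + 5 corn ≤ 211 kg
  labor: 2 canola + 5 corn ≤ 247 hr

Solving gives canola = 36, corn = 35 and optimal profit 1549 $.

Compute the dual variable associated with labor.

Check each constraint at x*: fertilizer 211/211 (tight); labor 247/247 (tight).
Dual feasibility on the basic columns requires 1·y_fertilizer + 2·y_labor = 9, 5·y_fertilizer + 5·y_labor = 35.
This yields shadow prices y_fertilizer = 5, y_labor = 2.
Shadow price of labor = 2.

2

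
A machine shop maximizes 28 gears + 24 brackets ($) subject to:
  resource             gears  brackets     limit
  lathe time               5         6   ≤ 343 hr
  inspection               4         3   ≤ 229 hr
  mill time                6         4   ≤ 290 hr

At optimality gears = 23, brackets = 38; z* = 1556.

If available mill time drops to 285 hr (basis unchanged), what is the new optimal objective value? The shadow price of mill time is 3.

Δb = -5, so new z* = 1556 + (3)·(-5) = 1556 − 15 = 1541.

1541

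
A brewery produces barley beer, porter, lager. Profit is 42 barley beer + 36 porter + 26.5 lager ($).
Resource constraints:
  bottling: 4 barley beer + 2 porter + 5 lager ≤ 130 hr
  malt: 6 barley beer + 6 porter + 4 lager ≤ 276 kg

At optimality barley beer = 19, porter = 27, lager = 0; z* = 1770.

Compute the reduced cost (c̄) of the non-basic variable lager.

-8.5

Both bottling and malt are binding at x*.
From A_Bᵀ y = c: 4·y_bottling + 6·y_malt = 42; 2·y_bottling + 6·y_malt = 36.
→ y_bottling = 3 and y_malt = 5.
Reduced cost of lager: c₃ − yᵀa₃ = 26.5 − (3·5 + 5·4) = 26.5 − 35 = -8.5.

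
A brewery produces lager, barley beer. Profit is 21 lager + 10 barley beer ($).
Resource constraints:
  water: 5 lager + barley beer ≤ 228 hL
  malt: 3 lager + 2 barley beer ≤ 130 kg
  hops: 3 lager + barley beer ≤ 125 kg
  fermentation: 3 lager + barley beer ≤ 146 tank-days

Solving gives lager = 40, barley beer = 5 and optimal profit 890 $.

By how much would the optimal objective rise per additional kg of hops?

4

Check each constraint at x*: water 205/228 (slack 23); malt 130/130 (tight); hops 125/125 (tight); fermentation 125/146 (slack 21).
By complementary slackness, y = 0 for the non-binding constraints.
From A_Bᵀ y = c: 3·y_malt + 3·y_hops = 21; 2·y_malt + 1·y_hops = 10.
→ y_malt = 3 and y_hops = 4.
Shadow price of hops = 4.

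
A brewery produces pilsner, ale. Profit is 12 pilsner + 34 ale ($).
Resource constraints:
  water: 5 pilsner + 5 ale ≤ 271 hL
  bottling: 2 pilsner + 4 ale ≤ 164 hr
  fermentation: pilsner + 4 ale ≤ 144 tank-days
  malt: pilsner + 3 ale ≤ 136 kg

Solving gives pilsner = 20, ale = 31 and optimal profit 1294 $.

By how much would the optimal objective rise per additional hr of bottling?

3.5

At the optimum: water uses 255 of 271 (slack = 16); bottling uses 164 of 164 (binding); fermentation uses 144 of 144 (binding); malt uses 113 of 136 (slack = 23).
Slack constraints have shadow price 0 (complementary slackness).
From A_Bᵀ y = c: 2·y_bottling + 1·y_fermentation = 12; 4·y_bottling + 4·y_fermentation = 34.
→ y_bottling = 3.5 and y_fermentation = 5.
Shadow price of bottling = 3.5.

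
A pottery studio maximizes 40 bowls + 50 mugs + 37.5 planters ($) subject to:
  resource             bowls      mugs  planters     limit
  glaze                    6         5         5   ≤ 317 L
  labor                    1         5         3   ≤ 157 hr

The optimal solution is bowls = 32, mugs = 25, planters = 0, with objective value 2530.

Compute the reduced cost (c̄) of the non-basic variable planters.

-4.5

Both glaze and labor are binding at x*.
From A_Bᵀ y = c: 6·y_glaze + 1·y_labor = 40; 5·y_glaze + 5·y_labor = 50.
This yields shadow prices y_glaze = 6, y_labor = 4.
Reduced cost of planters: c₃ − yᵀa₃ = 37.5 − (6·5 + 4·3) = 37.5 − 42 = -4.5.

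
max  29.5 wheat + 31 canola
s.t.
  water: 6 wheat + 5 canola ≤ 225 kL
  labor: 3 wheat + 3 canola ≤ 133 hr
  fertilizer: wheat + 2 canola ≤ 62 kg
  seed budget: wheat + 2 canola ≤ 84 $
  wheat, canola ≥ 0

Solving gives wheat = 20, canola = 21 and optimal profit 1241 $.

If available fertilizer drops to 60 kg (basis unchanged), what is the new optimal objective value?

At the optimum: water uses 225 of 225 (binding); labor uses 123 of 133 (slack = 10); fertilizer uses 62 of 62 (binding); seed budget uses 62 of 84 (slack = 22).
By complementary slackness, y = 0 for the non-binding constraints.
Dual feasibility on the basic columns requires 6·y_water + 1·y_fertilizer = 29.5, 5·y_water + 2·y_fertilizer = 31.
This yields shadow prices y_water = 4, y_fertilizer = 5.5.
Δz = y_fertilizer·Δb = 5.5 × (-2) = -11, so new z* = 1241 − 11 = 1230.

1230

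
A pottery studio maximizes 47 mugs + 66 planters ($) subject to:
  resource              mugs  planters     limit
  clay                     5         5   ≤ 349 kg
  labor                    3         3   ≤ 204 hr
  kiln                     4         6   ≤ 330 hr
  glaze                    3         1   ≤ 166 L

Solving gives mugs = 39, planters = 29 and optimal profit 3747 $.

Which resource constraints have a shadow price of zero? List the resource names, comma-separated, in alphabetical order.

clay: 340/349 (slack 9)
labor: 204/204 (binding)
kiln: 330/330 (binding)
glaze: 146/166 (slack 20)
By complementary slackness, a constraint with positive slack has shadow price 0 → clay, glaze.

clay, glaze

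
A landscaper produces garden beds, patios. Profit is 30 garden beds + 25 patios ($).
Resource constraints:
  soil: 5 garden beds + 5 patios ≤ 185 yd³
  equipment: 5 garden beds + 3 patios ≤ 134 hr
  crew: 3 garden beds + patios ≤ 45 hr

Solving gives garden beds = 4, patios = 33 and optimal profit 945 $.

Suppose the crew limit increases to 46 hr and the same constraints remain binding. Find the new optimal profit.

Check each constraint at x*: soil 185/185 (tight); equipment 119/134 (slack 15); crew 45/45 (tight).
Slack constraints have shadow price 0 (complementary slackness).
The binding rows give the dual system: 5·y_soil + 3·y_crew = 30 and 5·y_soil + 1·y_crew = 25.
→ y_soil = 4.5 and y_crew = 2.5.
Δz = y_crew·Δb = 2.5 × (1) = 2.5, so new z* = 945 + 2.5 = 947.5.

947.5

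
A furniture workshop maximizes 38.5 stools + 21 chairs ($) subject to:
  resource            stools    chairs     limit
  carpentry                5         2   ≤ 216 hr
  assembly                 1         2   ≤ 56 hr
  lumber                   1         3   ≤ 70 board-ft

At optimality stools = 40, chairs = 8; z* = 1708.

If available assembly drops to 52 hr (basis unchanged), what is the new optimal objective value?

1694

Check each constraint at x*: carpentry 216/216 (tight); assembly 56/56 (tight); lumber 64/70 (slack 6).
Since lumber is not tight, its dual is 0.
Dual feasibility on the basic columns requires 5·y_carpentry + 1·y_assembly = 38.5, 2·y_carpentry + 2·y_assembly = 21.
This yields shadow prices y_carpentry = 7, y_assembly = 3.5.
Δz = y_assembly·Δb = 3.5 × (-4) = -14, so new z* = 1708 − 14 = 1694.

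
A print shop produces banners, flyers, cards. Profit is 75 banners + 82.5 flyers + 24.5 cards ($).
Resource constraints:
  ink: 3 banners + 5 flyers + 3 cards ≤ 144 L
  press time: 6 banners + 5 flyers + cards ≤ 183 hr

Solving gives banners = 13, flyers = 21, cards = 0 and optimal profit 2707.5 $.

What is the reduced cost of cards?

Both ink and press time are binding at x*.
Dual feasibility on the basic columns requires 3·y_ink + 6·y_press time = 75, 5·y_ink + 5·y_press time = 82.5.
→ y_ink = 8 and y_press time = 8.5.
Reduced cost of cards: c₃ − yᵀa₃ = 24.5 − (8·3 + 8.5·1) = 24.5 − 32.5 = -8.

-8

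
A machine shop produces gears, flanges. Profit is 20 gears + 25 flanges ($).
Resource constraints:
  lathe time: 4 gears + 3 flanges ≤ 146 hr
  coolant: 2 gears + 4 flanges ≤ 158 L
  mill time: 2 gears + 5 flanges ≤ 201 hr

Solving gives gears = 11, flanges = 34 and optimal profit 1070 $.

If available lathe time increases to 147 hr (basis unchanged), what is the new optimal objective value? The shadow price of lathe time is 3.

1073

Δb = 1, so new z* = 1070 + (3)·(1) = 1070 + 3 = 1073.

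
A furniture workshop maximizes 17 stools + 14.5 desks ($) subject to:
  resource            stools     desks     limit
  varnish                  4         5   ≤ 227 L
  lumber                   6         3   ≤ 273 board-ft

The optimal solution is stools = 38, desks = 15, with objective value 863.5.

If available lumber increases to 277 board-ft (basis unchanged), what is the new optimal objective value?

Check each constraint at x*: varnish 227/227 (tight); lumber 273/273 (tight).
From A_Bᵀ y = c: 4·y_varnish + 6·y_lumber = 17; 5·y_varnish + 3·y_lumber = 14.5.
Solving: y_varnish = 2, y_lumber = 1.5.
Δz = y_lumber·Δb = 1.5 × (4) = 6, so new z* = 863.5 + 6 = 869.5.

869.5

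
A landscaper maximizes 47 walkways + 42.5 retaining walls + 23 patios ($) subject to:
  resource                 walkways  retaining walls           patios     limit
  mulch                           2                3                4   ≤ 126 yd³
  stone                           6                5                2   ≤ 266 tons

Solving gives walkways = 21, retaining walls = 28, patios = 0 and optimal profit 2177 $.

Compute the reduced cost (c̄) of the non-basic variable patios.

-1

Both mulch and stone are binding at x*.
From A_Bᵀ y = c: 2·y_mulch + 6·y_stone = 47; 3·y_mulch + 5·y_stone = 42.5.
Solving: y_mulch = 2.5, y_stone = 7.
Reduced cost of patios: c₃ − yᵀa₃ = 23 − (2.5·4 + 7·2) = 23 − 24 = -1.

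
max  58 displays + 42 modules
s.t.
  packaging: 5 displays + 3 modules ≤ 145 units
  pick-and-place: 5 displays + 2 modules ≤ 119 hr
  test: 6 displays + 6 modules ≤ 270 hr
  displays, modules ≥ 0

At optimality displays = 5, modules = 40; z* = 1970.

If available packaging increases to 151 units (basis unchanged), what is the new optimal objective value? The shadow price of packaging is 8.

Δb = 6, so new z* = 1970 + (8)·(6) = 1970 + 48 = 2018.

2018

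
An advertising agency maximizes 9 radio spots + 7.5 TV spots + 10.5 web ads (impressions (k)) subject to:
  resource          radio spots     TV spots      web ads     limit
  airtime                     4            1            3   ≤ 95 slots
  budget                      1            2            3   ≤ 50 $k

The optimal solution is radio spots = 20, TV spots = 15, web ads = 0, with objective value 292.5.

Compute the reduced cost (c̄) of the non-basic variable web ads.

-3

At the optimum: airtime uses 95 of 95 (binding); budget uses 50 of 50 (binding).
The binding rows give the dual system: 4·y_airtime + 1·y_budget = 9 and 1·y_airtime + 2·y_budget = 7.5.
→ y_airtime = 1.5 and y_budget = 3.
Reduced cost of web ads: c₃ − yᵀa₃ = 10.5 − (1.5·3 + 3·3) = 10.5 − 13.5 = -3.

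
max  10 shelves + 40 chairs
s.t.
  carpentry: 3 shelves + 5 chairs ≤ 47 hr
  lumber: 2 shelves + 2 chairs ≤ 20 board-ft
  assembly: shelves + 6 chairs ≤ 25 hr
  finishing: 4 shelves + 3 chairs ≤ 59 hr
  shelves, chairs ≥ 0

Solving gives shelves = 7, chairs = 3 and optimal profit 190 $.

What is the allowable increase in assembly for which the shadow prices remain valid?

Binding constraints: lumber, assembly. The basis is B = [[2,2],[1,6]] with det 10.
Per unit increase in assembly, x* moves by d = (-0.2, 0.2).
The basis stays optimal until carpentry becomes binding; allowable increase = 27.5 hr.

27.5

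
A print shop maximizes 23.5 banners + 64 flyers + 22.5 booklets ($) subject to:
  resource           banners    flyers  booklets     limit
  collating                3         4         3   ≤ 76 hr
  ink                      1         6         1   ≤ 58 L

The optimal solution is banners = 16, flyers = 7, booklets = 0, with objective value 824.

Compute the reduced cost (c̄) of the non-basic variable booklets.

-1

Both collating and ink are binding at x*.
From A_Bᵀ y = c: 3·y_collating + 1·y_ink = 23.5; 4·y_collating + 6·y_ink = 64.
→ y_collating = 5.5 and y_ink = 7.
Reduced cost of booklets: c₃ − yᵀa₃ = 22.5 − (5.5·3 + 7·1) = 22.5 − 23.5 = -1.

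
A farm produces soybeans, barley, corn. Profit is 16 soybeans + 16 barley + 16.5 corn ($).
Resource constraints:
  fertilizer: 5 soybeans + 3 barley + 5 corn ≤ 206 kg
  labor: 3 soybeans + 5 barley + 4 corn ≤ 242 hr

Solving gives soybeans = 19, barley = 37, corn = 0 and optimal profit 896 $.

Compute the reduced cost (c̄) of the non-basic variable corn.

At the optimum: fertilizer uses 206 of 206 (binding); labor uses 242 of 242 (binding).
From A_Bᵀ y = c: 5·y_fertilizer + 3·y_labor = 16; 3·y_fertilizer + 5·y_labor = 16.
Solving: y_fertilizer = 2, y_labor = 2.
Reduced cost of corn: c₃ − yᵀa₃ = 16.5 − (2·5 + 2·4) = 16.5 − 18 = -1.5.

-1.5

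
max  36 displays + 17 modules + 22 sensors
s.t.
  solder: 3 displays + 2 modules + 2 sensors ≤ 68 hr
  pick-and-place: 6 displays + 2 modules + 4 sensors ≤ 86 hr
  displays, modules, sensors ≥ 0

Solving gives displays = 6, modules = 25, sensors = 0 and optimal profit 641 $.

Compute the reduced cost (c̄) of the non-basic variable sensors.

-2

At the optimum: solder uses 68 of 68 (binding); pick-and-place uses 86 of 86 (binding).
From A_Bᵀ y = c: 3·y_solder + 6·y_pick-and-place = 36; 2·y_solder + 2·y_pick-and-place = 17.
This yields shadow prices y_solder = 5, y_pick-and-place = 3.5.
Reduced cost of sensors: c₃ − yᵀa₃ = 22 − (5·2 + 3.5·4) = 22 − 24 = -2.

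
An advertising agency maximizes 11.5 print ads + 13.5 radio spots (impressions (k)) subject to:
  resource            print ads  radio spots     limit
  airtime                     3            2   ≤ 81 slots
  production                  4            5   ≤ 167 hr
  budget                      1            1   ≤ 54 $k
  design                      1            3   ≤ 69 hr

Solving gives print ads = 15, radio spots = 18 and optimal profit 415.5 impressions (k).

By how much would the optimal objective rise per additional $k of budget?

0

Check each constraint at x*: airtime 81/81 (tight); production 150/167 (slack 17); budget 33/54 (slack 21); design 69/69 (tight).
Since production, budget are not tight, their duals are 0.
Dual feasibility on the basic columns requires 3·y_airtime + 1·y_design = 11.5, 2·y_airtime + 3·y_design = 13.5.
Solving: y_airtime = 3, y_design = 2.5.
Shadow price of budget = 0.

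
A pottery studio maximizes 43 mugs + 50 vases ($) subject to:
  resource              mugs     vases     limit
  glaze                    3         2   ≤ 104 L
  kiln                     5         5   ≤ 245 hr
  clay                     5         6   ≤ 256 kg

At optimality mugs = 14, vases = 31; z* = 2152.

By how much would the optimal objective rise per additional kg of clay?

8

At the optimum: glaze uses 104 of 104 (binding); kiln uses 225 of 245 (slack = 20); clay uses 256 of 256 (binding).
Since kiln is not tight, its dual is 0.
The binding rows give the dual system: 3·y_glaze + 5·y_clay = 43 and 2·y_glaze + 6·y_clay = 50.
Solving: y_glaze = 1, y_clay = 8.
Shadow price of clay = 8.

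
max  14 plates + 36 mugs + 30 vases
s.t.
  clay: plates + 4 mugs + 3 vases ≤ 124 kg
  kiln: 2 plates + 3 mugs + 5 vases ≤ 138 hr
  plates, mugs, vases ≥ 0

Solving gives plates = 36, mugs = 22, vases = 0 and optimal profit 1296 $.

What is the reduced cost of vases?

Check each constraint at x*: clay 124/124 (tight); kiln 138/138 (tight).
The binding rows give the dual system: 1·y_clay + 2·y_kiln = 14 and 4·y_clay + 3·y_kiln = 36.
→ y_clay = 6 and y_kiln = 4.
Reduced cost of vases: c₃ − yᵀa₃ = 30 − (6·3 + 4·5) = 30 − 38 = -8.

-8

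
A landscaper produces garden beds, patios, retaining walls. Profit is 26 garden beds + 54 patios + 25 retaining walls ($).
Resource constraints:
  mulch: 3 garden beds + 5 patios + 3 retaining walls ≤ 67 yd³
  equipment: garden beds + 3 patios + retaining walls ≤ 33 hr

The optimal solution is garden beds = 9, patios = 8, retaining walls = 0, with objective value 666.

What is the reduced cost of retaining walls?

-1

At the optimum: mulch uses 67 of 67 (binding); equipment uses 33 of 33 (binding).
From A_Bᵀ y = c: 3·y_mulch + 1·y_equipment = 26; 5·y_mulch + 3·y_equipment = 54.
This yields shadow prices y_mulch = 6, y_equipment = 8.
Reduced cost of retaining walls: c₃ − yᵀa₃ = 25 − (6·3 + 8·1) = 25 − 26 = -1.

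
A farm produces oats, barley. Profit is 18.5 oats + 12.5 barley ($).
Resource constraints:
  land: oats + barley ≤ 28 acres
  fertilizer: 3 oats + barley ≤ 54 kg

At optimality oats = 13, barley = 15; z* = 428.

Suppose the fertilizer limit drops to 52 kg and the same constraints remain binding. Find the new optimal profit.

Both land and fertilizer are binding at x*.
From A_Bᵀ y = c: 1·y_land + 3·y_fertilizer = 18.5; 1·y_land + 1·y_fertilizer = 12.5.
This yields shadow prices y_land = 9.5, y_fertilizer = 3.
Δz = y_fertilizer·Δb = 3 × (-2) = -6, so new z* = 428 − 6 = 422.

422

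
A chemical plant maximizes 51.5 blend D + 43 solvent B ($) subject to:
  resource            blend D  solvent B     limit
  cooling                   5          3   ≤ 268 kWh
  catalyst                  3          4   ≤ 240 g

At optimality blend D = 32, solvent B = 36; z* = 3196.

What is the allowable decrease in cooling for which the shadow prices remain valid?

88

Binding constraints: cooling, catalyst. The basis is B = [[5,3],[3,4]] with det 11.
Per unit decrease in cooling, x* moves by d = (-0.3636, 0.2727).
The basis stays optimal until blend D reaches 0; allowable decrease = 88 kWh.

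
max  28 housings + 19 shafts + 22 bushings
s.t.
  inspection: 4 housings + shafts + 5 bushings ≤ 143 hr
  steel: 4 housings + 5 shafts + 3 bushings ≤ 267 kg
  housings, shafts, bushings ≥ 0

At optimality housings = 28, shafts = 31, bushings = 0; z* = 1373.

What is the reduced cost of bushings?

-7

Check each constraint at x*: inspection 143/143 (tight); steel 267/267 (tight).
The binding rows give the dual system: 4·y_inspection + 4·y_steel = 28 and 1·y_inspection + 5·y_steel = 19.
→ y_inspection = 4 and y_steel = 3.
Reduced cost of bushings: c₃ − yᵀa₃ = 22 − (4·5 + 3·3) = 22 − 29 = -7.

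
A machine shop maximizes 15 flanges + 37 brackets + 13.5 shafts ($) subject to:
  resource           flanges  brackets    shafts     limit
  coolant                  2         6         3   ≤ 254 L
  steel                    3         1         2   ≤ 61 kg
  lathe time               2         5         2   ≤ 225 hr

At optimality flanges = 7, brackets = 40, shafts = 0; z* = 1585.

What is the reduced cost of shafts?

Binding: coolant and steel. Non-binding: lathe time (11 unused).
Slack constraints have shadow price 0 (complementary slackness).
Dual feasibility on the basic columns requires 2·y_coolant + 3·y_steel = 15, 6·y_coolant + 1·y_steel = 37.
Solving: y_coolant = 6, y_steel = 1.
Reduced cost of shafts: c₃ − yᵀa₃ = 13.5 − (6·3 + 1·2) = 13.5 − 20 = -6.5.

-6.5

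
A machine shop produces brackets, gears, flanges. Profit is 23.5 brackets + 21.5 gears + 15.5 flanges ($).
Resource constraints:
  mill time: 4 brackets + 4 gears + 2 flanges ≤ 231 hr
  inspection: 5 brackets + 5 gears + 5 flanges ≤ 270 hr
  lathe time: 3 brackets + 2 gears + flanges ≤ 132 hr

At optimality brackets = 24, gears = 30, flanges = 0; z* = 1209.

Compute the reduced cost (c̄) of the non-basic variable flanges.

At the optimum: mill time uses 216 of 231 (slack = 15); inspection uses 270 of 270 (binding); lathe time uses 132 of 132 (binding).
Slack constraints have shadow price 0 (complementary slackness).
The binding rows give the dual system: 5·y_inspection + 3·y_lathe time = 23.5 and 5·y_inspection + 2·y_lathe time = 21.5.
Solving: y_inspection = 3.5, y_lathe time = 2.
Reduced cost of flanges: c₃ − yᵀa₃ = 15.5 − (3.5·5 + 2·1) = 15.5 − 19.5 = -4.

-4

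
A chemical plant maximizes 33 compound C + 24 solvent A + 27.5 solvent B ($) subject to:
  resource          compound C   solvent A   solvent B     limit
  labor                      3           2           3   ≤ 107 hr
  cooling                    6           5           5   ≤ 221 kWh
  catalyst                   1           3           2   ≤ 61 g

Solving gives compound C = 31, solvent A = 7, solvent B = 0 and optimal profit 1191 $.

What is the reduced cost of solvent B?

At the optimum: labor uses 107 of 107 (binding); cooling uses 221 of 221 (binding); catalyst uses 52 of 61 (slack = 9).
By complementary slackness, y = 0 for the non-binding constraint.
The binding rows give the dual system: 3·y_labor + 6·y_cooling = 33 and 2·y_labor + 5·y_cooling = 24.
→ y_labor = 7 and y_cooling = 2.
Reduced cost of solvent B: c₃ − yᵀa₃ = 27.5 − (7·3 + 2·5) = 27.5 − 31 = -3.5.

-3.5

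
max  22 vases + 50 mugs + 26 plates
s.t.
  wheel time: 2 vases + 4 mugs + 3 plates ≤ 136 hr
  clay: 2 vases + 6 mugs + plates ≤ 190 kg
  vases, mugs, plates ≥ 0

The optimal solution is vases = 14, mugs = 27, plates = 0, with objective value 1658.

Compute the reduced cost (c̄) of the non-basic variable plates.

Check each constraint at x*: wheel time 136/136 (tight); clay 190/190 (tight).
From A_Bᵀ y = c: 2·y_wheel time + 2·y_clay = 22; 4·y_wheel time + 6·y_clay = 50.
This yields shadow prices y_wheel time = 8, y_clay = 3.
Reduced cost of plates: c₃ − yᵀa₃ = 26 − (8·3 + 3·1) = 26 − 27 = -1.

-1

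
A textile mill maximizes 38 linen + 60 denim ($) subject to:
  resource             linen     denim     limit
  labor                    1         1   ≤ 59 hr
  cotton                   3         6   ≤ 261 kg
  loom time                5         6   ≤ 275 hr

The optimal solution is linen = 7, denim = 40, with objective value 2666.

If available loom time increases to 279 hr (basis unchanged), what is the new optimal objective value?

2682

At the optimum: labor uses 47 of 59 (slack = 12); cotton uses 261 of 261 (binding); loom time uses 275 of 275 (binding).
By complementary slackness, y = 0 for the non-binding constraint.
From A_Bᵀ y = c: 3·y_cotton + 5·y_loom time = 38; 6·y_cotton + 6·y_loom time = 60.
Solving: y_cotton = 6, y_loom time = 4.
Δz = y_loom time·Δb = 4 × (4) = 16, so new z* = 2666 + 16 = 2682.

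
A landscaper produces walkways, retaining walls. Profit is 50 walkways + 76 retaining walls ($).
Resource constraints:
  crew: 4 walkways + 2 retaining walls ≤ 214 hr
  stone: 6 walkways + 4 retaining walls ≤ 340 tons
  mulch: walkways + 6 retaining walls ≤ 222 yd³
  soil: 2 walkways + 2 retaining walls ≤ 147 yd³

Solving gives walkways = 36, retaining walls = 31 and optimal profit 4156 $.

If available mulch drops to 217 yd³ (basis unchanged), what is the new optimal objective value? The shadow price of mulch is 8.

4116

Δb = -5, so new z* = 4156 + (8)·(-5) = 4156 − 40 = 4116.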